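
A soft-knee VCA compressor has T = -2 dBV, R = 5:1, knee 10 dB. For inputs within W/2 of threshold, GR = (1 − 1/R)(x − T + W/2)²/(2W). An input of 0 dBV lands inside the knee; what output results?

x − T + W/2 = 0 − (-2) + 5 = 7.
GR = (1 − 1/5) × 7² / 20 = 0.8 × 49 / 20 = 1.96 dB.
Output = 0 − 1.96 = -1.96 dBV.

-1.96 dBV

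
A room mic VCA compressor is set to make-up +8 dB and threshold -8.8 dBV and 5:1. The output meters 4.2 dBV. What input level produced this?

Before make-up, the level was 4.2 − 8 = -3.8 dBV.
The compressed level sits -3.8 − (-8.8) = 5 dB over threshold.
Input overshoot = R × output overshoot = 25 dB → input = -8.8 + 25 = 16.2 dBV.

16.2 dBV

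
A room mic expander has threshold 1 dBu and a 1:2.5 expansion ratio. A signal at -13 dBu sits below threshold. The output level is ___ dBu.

Below threshold, a 1:2.5 expander applies gain = (2.5−1)×(T − x) of attenuation.
(2.5−1) × 14 = 21 dB, so output = -13 − 21 = -34 dBu.

-34 dBu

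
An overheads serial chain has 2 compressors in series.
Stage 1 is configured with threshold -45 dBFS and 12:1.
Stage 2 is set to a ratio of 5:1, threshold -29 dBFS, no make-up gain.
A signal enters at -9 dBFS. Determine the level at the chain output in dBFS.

Stage 1: -9 dBFS is 36 dB over -45 dBFS; at 12:1 that becomes 3 dB over, giving -42 dBFS.
Stage 2: -42 dBFS ≤ -29 dBFS, so stage 2 doesn't engage; output -42 dBFS.

-42 dBFS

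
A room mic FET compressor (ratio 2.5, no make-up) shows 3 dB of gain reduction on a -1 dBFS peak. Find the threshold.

Input is 5 dB above T (since output overshoot × R = input overshoot: (-4 − T)·2.5 = -1 − T gives T = -6 dBFS).
Check: -6 + (-1 − (-6))/2.5 = -6 + 2 = -4 dBFS. ✓

-6 dBFS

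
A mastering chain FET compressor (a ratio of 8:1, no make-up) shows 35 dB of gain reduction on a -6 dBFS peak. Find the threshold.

-46 dBFS

Gain reduction = -6 − (-41) = 35 dB; output overshoot = GR / (R − 1) = 35 / 7 = 5 dB.
Threshold = output − output overshoot = -41 − 5 = -46 dBFS.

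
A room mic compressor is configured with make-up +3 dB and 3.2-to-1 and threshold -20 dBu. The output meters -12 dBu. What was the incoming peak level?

Stripping the +3 dB make-up gives -15 dBu at the gain stage.
The compressed level sits -15 − (-20) = 5 dB over threshold.
Input overshoot = R × output overshoot = 16 dB → input = -20 + 16 = -4 dBu.

-4 dBu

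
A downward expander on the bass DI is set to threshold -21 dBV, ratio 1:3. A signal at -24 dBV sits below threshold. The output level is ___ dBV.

The input is 3 dB below the -21 dBV threshold.
A 1:3 expander multiplies undershoot by 3: 3 × 3 = 9 dB below threshold.
Output = -21 − 9 = -30 dBV.

-30 dBV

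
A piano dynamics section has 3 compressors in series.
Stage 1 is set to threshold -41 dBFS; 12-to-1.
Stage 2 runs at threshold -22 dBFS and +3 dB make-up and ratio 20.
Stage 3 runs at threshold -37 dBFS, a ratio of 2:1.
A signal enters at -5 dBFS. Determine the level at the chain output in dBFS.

Stage 1: 36 dB above -41 dBFS, reduced 12:1 to 3 dB above → -38 dBFS.
Stage 2: -38 dBFS ≤ -22 dBFS, so stage 2 doesn't engage; make-up brings it to -35 dBFS.
Stage 3: -35 dBFS is 2 dB over -37 dBFS; at 2:1 that becomes 1 dB over, giving -36 dBFS.

-36 dBFS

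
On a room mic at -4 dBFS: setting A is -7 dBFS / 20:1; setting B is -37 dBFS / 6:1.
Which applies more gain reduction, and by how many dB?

B, by 24.65 dB

A: 3 dB over, compressed to 0.15 dB over, so 2.85 dB of GR.
B: 33 dB over, compressed to 5.5 dB over, so 27.5 dB of GR.
B reduces 24.65 dB more.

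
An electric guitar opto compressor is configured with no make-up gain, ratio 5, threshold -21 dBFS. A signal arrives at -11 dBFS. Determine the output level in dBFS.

The input is 10 dB above the -21 dBFS threshold.
5:1 compression reduces that to 10/5 = 2 dB over.
That puts the output at -19 dBFS.

-19 dBFS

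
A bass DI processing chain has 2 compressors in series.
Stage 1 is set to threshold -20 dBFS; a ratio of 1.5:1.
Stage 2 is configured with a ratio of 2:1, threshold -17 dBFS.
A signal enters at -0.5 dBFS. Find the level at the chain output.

-12 dBFS

Stage 1: 19.5 dB above -20 dBFS, reduced 1.5:1 to 13 dB above → -7 dBFS.
Stage 2: overshoot 10 dB → 10/2 = 5 dB → -12 dBFS.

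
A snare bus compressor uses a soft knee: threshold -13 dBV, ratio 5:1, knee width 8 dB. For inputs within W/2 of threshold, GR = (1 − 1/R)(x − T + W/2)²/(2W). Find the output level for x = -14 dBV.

-14.45 dBV

x − T + W/2 = -14 − (-13) + 4 = 3.
GR = (1 − 1/5) × 3² / 16 = 0.8 × 9 / 16 = 0.45 dB.
Output = -14 − 0.45 = -14.45 dBV.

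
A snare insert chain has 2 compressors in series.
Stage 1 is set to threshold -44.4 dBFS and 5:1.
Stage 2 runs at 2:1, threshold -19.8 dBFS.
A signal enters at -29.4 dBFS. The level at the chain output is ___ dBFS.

Stage 1: overshoot 15 dB → 15/5 = 3 dB → -41.4 dBFS.
Stage 2: below threshold (-41.4 ≤ -19.8); passes unchanged; output -41.4 dBFS.

-41.4 dBFS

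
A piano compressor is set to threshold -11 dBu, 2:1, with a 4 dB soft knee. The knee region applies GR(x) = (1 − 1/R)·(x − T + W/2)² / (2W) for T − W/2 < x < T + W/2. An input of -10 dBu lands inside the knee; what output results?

-10.5625 dBu

x − T + W/2 = -10 − (-11) + 2 = 3.
GR = (1 − 1/2) × 3² / 8 = 0.5 × 9 / 8 = 0.5625 dB.
Output = -10 − 0.5625 = -10.5625 dBu.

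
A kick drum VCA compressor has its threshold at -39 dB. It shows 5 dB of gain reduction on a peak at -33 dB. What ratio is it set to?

Input overshoot = -33 − (-39) = 6 dB.
Output overshoot = 6 − 5 = 1 dB.
Ratio = input overshoot / output overshoot = 6 / 1 = 6.

6:1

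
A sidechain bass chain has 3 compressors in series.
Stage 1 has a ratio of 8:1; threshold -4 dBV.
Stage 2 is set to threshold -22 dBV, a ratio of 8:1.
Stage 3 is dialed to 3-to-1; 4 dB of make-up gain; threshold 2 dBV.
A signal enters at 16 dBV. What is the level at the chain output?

-15.4375 dBV

Stage 1: overshoot 20 dB → 20/8 = 2.5 dB → -1.5 dBV.
Stage 2: -1.5 dBV is 20.5 dB over -22 dBV; at 8:1 that becomes 2.5625 dB over, giving -19.4375 dBV.
Stage 3: -19.4375 dBV is at or below the 2 dBV threshold — no compression; make-up brings it to -15.4375 dBV.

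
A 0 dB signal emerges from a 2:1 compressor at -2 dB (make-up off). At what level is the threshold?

Gain reduction = 0 − (-2) = 2 dB; output overshoot = GR / (R − 1) = 2 / 1 = 2 dB.
Threshold = output − output overshoot = -2 − 2 = -4 dB.

-4 dB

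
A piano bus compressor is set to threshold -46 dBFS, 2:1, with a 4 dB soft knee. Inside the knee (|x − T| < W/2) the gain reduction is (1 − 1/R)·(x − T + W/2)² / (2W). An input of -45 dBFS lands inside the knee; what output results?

-45.5625 dBFS

x − T + W/2 = -45 − (-46) + 2 = 3.
GR = (1 − 1/2) × 3² / 8 = 0.5 × 9 / 8 = 0.5625 dB.
Output = -45 − 0.5625 = -45.5625 dBFS.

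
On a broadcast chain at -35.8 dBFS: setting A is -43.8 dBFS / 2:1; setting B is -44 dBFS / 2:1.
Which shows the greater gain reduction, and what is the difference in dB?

A: GR = 8 − 8/2 = 4 dB.
B: GR = 8.2 − 8.2/2 = 4.1 dB.
B applies 0.1 dB more gain reduction.

B, by 0.1 dB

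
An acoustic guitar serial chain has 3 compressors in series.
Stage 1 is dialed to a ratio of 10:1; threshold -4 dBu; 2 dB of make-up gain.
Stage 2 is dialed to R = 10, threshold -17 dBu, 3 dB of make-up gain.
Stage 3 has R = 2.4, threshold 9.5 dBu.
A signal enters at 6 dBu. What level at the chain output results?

Stage 1: 10 dB above -4 dBu, reduced 10:1 to 1 dB above → -3 dBu; +2 dB make-up → -1 dBu.
Stage 2: overshoot 16 dB → 16/10 = 1.6 dB → -15.4 dBu; +3 dB make-up → -12.4 dBu.
Stage 3: below threshold (-12.4 ≤ 9.5); passes unchanged; output -12.4 dBu.

-12.4 dBu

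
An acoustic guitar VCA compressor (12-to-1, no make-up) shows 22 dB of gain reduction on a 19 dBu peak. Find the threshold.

Let T be the threshold. Output overshoot = (input overshoot)/R, so -3 − T = (19 − T)/12.
12·(-3 − T) = 19 − T → 11·T = -36 − 19 = -55.
T = -55/11 = -5 dBu.

-5 dBu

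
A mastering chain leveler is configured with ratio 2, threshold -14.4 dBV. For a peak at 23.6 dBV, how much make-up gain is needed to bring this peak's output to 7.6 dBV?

Without make-up, output = threshold + overshoot/2 = -14.4 + 19 = 4.6 dBV.
Gap to target: 3 dB.

3 dB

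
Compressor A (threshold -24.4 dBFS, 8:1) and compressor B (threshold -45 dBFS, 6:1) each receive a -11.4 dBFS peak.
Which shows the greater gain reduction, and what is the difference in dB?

B, by 16.625 dB

A: 13 dB over, compressed to 1.625 dB over, so 11.375 dB of GR.
B: 33.6 dB over, compressed to 5.6 dB over, so 28 dB of GR.
Difference: 16.625 dB in favour of B.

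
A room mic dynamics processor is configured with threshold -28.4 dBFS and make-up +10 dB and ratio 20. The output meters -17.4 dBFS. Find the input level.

Remove make-up: -17.4 − 10 = -27.4 dBFS.
The compressed level sits -27.4 − (-28.4) = 1 dB over threshold.
Undo the ratio: input overshoot = 1 × 20 = 20 dB, giving input = -8.4 dBFS.

-8.4 dBFS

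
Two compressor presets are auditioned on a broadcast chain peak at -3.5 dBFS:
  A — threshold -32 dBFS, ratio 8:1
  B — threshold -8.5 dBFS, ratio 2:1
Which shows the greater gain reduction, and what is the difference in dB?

A: overshoot 28.5 dB → output overshoot 3.5625 dB → GR 24.9375 dB.
B: overshoot 5 dB → output overshoot 2.5 dB → GR 2.5 dB.
A reduces 22.4375 dB more.

A, by 22.4375 dB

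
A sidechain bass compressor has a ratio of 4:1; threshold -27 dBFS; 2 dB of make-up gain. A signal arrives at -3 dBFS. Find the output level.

Overshoot: -3 − (-27) = 24 dB.
The 24 dB excess becomes 6 dB after 4:1 reduction.
Output = -27 + 6 = -21 dBFS; make-up adds 2 dB, giving -19 dBFS.

-19 dBFS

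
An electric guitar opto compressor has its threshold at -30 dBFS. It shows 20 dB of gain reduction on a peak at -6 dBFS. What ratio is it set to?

Input overshoot = -6 − (-30) = 24 dB.
Output overshoot = 24 − 20 = 4 dB.
Ratio = input overshoot / output overshoot = 24 / 4 = 6.

6:1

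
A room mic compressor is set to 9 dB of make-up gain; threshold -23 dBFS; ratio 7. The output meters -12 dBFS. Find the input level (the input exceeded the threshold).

-9 dBFS

Remove make-up: -12 − 9 = -21 dBFS.
That's 2 dB above the -23 dBFS threshold.
Input overshoot = R × output overshoot = 14 dB → input = -23 + 14 = -9 dBFS.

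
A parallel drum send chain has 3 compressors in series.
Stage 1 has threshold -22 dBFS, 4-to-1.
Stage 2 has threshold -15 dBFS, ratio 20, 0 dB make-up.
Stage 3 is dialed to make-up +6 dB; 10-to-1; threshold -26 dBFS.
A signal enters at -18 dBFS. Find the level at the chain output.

-19.5 dBFS

Stage 1: 4 dB above -22 dBFS, reduced 4:1 to 1 dB above → -21 dBFS.
Stage 2: -21 dBFS is at or below the -15 dBFS threshold — no compression; output -21 dBFS.
Stage 3: 5 dB above -26 dBFS, reduced 10:1 to 0.5 dB above → -25.5 dBFS; +6 dB make-up → -19.5 dBFS.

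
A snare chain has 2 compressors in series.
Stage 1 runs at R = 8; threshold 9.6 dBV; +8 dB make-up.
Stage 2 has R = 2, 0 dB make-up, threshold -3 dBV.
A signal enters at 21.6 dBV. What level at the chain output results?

8.05 dBV

Stage 1: 12 dB above 9.6 dBV, reduced 8:1 to 1.5 dB above → 11.1 dBV; +8 dB make-up → 19.1 dBV.
Stage 2: overshoot 22.1 dB → 22.1/2 = 11.05 dB → 8.05 dBV.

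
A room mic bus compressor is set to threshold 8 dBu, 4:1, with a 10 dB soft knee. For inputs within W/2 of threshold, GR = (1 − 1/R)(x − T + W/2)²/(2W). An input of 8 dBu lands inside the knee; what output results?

x − T + W/2 = 8 − 8 + 5 = 5.
GR = (1 − 1/4) × 5² / 20 = 0.75 × 25 / 20 = 0.9375 dB.
Output = 8 − 0.9375 = 7.0625 dBu.

7.0625 dBu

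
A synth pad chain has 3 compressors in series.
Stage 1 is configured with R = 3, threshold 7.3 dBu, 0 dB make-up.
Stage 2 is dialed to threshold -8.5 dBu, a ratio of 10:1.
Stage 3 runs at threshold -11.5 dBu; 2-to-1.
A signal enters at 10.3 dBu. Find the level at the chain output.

Stage 1: 10.3 dBu is 3 dB over 7.3 dBu; at 3:1 that becomes 1 dB over, giving 8.3 dBu.
Stage 2: 8.3 dBu is 16.8 dB over -8.5 dBu; at 10:1 that becomes 1.68 dB over, giving -6.82 dBu.
Stage 3: -6.82 dBu is 4.68 dB over -11.5 dBu; at 2:1 that becomes 2.34 dB over, giving -9.16 dBu.

-9.16 dBu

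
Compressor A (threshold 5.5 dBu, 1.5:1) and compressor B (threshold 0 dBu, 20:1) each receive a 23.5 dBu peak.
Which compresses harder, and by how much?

A: GR = 18 − 18/1.5 = 6 dB.
B: GR = 23.5 − 23.5/20 = 22.325 dB.
Difference: 16.325 dB in favour of B.

B, by 16.325 dB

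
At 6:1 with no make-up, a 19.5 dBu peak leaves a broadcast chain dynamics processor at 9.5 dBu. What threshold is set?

7.5 dBu

Input is 12 dB above T (since output overshoot × R = input overshoot: (9.5 − T)·6 = 19.5 − T gives T = 7.5 dBu).
Check: 7.5 + (19.5 − 7.5)/6 = 7.5 + 2 = 9.5 dBu. ✓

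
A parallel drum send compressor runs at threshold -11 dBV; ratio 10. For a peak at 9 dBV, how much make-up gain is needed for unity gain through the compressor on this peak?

18 dB

Without make-up, output = threshold + overshoot/10 = -11 + 2 = -9 dBV.
Gap to target: 18 dB.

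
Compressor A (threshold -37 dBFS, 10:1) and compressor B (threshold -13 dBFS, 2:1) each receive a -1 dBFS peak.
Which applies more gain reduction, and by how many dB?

A, by 26.4 dB

A: overshoot 36 dB → output overshoot 3.6 dB → GR 32.4 dB.
B: overshoot 12 dB → output overshoot 6 dB → GR 6 dB.
A reduces 26.4 dB more.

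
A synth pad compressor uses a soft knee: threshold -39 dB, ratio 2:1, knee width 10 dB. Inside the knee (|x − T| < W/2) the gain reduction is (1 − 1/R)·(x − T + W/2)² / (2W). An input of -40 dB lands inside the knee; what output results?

-40.4 dB

x − T + W/2 = -40 − (-39) + 5 = 4.
GR = (1 − 1/2) × 4² / 20 = 0.5 × 16 / 20 = 0.4 dB.
Output = -40 − 0.4 = -40.4 dB.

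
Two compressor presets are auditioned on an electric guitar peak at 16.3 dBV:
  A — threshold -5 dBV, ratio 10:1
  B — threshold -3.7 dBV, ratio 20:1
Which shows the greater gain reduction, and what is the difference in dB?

A, by 0.17 dB

A: GR = 21.3 − 21.3/10 = 19.17 dB.
B: GR = 20 − 20/20 = 19 dB.
Difference: 0.17 dB in favour of A.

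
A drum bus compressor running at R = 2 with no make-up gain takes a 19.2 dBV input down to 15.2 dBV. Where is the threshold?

11.2 dBV

Gain reduction = 19.2 − 15.2 = 4 dB; output overshoot = GR / (R − 1) = 4 / 1 = 4 dB.
Threshold = output − output overshoot = 15.2 − 4 = 11.2 dBV.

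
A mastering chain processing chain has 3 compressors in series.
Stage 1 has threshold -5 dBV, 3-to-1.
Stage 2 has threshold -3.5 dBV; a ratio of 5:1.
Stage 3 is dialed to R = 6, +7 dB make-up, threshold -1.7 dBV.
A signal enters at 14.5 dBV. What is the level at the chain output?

Stage 1: overshoot 19.5 dB → 19.5/3 = 6.5 dB → 1.5 dBV.
Stage 2: 1.5 dBV is 5 dB over -3.5 dBV; at 5:1 that becomes 1 dB over, giving -2.5 dBV.
Stage 3: below threshold (-2.5 ≤ -1.7); passes unchanged; make-up brings it to 4.5 dBV.

4.5 dBV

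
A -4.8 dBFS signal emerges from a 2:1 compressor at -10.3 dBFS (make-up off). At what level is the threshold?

Input is 11 dB above T (since output overshoot × R = input overshoot: (-10.3 − T)·2 = -4.8 − T gives T = -15.8 dBFS).
Check: -15.8 + (-4.8 − (-15.8))/2 = -15.8 + 5.5 = -10.3 dBFS. ✓

-15.8 dBFS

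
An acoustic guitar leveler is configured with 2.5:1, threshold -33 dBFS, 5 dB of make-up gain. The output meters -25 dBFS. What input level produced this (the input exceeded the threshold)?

Remove make-up: -25 − 5 = -30 dBFS.
The compressed level sits -30 − (-33) = 3 dB over threshold.
Undo the ratio: input overshoot = 3 × 2.5 = 7.5 dB, giving input = -25.5 dBFS.

-25.5 dBFS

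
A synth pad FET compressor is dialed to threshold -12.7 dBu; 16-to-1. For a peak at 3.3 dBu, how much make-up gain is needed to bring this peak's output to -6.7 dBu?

5 dB

The peak compresses to -12.7 + 16/16 = -11.7 dBu.
To reach -6.7 dBu requires -6.7 − (-11.7) = 5 dB of make-up.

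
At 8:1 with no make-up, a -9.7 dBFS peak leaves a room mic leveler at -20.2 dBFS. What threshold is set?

-21.7 dBFS

Input is 12 dB above T (since output overshoot × R = input overshoot: (-20.2 − T)·8 = -9.7 − T gives T = -21.7 dBFS).
Check: -21.7 + (-9.7 − (-21.7))/8 = -21.7 + 1.5 = -20.2 dBFS. ✓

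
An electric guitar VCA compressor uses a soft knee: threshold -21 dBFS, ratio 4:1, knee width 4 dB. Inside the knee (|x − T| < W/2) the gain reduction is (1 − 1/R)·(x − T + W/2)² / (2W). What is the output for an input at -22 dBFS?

x − T + W/2 = -22 − (-21) + 2 = 1.
GR = (1 − 1/4) × 1² / 8 = 0.75 × 1 / 8 = 0.09375 dB.
Output = -22 − 0.09375 = -22.09375 dBFS.

-22.09375 dBFS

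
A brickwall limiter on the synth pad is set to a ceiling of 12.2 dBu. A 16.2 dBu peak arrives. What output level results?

At ∞:1, everything above 12.2 dBu is held at the ceiling.

12.2 dBu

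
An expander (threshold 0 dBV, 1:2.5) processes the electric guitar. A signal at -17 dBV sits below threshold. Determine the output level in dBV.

-42.5 dBV

Undershoot = 0 − (-17) = 17 dB.
At 1:2.5, that expands to 42.5 dB under threshold.
Output = 0 − 42.5 = -42.5 dBV.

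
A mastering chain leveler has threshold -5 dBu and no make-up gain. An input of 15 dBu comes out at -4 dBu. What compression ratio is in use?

Input overshoot = 15 − (-5) = 20 dB; output overshoot = -4 − (-5) = 1 dB.
Ratio = 20 / 1 = 20.

20:1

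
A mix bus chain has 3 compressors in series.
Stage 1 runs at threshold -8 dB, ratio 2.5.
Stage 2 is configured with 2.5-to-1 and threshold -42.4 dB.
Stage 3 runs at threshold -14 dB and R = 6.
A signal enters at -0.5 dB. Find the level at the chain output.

Stage 1: 7.5 dB above -8 dB, reduced 2.5:1 to 3 dB above → -5 dB.
Stage 2: -5 dB is 37.4 dB over -42.4 dB; at 2.5:1 that becomes 14.96 dB over, giving -27.44 dB.
Stage 3: -27.44 dB is at or below the -14 dB threshold — no compression; output -27.44 dB.

-27.44 dB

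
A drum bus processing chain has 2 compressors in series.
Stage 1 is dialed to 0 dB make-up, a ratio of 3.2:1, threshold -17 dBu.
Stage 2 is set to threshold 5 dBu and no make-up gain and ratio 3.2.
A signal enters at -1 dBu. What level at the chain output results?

Stage 1: overshoot 16 dB → 16/3.2 = 5 dB → -12 dBu.
Stage 2: -12 dBu is at or below the 5 dBu threshold — no compression; output -12 dBu.

-12 dBu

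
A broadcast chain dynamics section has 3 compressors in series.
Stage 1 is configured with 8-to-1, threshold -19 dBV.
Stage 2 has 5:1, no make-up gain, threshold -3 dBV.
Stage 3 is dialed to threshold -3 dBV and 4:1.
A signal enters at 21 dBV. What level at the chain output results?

Stage 1: overshoot 40 dB → 40/8 = 5 dB → -14 dBV.
Stage 2: -14 dBV ≤ -3 dBV, so stage 2 doesn't engage; output -14 dBV.
Stage 3: -14 dBV ≤ -3 dBV, so stage 3 doesn't engage; output -14 dBV.

-14 dBV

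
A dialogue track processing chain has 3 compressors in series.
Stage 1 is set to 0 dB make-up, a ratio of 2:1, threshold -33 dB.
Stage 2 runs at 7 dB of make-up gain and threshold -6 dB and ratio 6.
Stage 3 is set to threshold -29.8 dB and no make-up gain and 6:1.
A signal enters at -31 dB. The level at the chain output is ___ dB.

-29 dB

Stage 1: overshoot 2 dB → 2/2 = 1 dB → -32 dB.
Stage 2: -32 dB is at or below the -6 dB threshold — no compression; make-up brings it to -25 dB.
Stage 3: 4.8 dB above -29.8 dB, reduced 6:1 to 0.8 dB above → -29 dB.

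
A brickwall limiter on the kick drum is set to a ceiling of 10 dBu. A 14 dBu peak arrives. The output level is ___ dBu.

10 dBu

The limiter clamps the peak to its 10 dBu ceiling.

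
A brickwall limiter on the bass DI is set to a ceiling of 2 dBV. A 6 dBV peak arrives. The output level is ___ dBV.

2 dBV

A brickwall limiter is an ∞:1 compressor: any input above the ceiling is clamped to 2 dBV.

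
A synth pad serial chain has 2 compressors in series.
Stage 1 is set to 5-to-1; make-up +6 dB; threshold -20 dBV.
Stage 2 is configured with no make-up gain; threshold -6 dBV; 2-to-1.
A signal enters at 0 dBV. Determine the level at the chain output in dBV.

-10 dBV

Stage 1: overshoot 20 dB → 20/5 = 4 dB → -16 dBV; +6 dB make-up → -10 dBV.
Stage 2: -10 dBV is at or below the -6 dBV threshold — no compression; output -10 dBV.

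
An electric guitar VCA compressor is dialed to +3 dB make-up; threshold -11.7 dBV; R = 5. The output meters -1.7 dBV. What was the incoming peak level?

23.3 dBV

Remove make-up: -1.7 − 3 = -4.7 dBV.
Post-compression overshoot = -4.7 − (-11.7) = 7 dB.
Input overshoot = R × output overshoot = 35 dB → input = -11.7 + 35 = 23.3 dBV.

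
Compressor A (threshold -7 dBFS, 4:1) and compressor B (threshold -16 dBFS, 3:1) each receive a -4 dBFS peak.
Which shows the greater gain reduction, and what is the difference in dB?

B, by 5.75 dB

A: 3 dB over, compressed to 0.75 dB over, so 2.25 dB of GR.
B: 12 dB over, compressed to 4 dB over, so 8 dB of GR.
B reduces 5.75 dB more.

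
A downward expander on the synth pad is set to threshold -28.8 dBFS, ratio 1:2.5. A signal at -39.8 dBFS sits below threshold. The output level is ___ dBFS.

-56.3 dBFS

Undershoot = (-28.8) − (-39.8) = 11 dB.
At 1:2.5, that expands to 27.5 dB under threshold.
Output = -28.8 − 27.5 = -56.3 dBFS.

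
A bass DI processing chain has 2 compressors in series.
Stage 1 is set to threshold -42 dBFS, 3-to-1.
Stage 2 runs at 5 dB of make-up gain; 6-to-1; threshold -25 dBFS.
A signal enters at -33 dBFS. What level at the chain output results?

-34 dBFS

Stage 1: 9 dB above -42 dBFS, reduced 3:1 to 3 dB above → -39 dBFS.
Stage 2: -39 dBFS ≤ -25 dBFS, so stage 2 doesn't engage; make-up brings it to -34 dBFS.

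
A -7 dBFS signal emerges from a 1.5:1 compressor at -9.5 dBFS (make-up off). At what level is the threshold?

-14.5 dBFS

Gain reduction = -7 − (-9.5) = 2.5 dB; output overshoot = GR / (R − 1) = 2.5 / 0.5 = 5 dB.
Threshold = output − output overshoot = -9.5 − 5 = -14.5 dBFS.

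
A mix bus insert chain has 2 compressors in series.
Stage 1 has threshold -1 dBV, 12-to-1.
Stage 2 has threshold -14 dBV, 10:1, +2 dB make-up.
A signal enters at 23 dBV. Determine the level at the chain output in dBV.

Stage 1: 24 dB above -1 dBV, reduced 12:1 to 2 dB above → 1 dBV.
Stage 2: 1 dBV is 15 dB over -14 dBV; at 10:1 that becomes 1.5 dB over, giving -12.5 dBV; +2 dB make-up → -10.5 dBV.

-10.5 dBV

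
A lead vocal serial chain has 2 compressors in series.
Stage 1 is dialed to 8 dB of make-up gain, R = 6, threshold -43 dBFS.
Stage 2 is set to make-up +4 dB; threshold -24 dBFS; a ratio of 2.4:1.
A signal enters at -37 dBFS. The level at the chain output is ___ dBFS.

-30 dBFS

Stage 1: 6 dB above -43 dBFS, reduced 6:1 to 1 dB above → -42 dBFS; +8 dB make-up → -34 dBFS.
Stage 2: -34 dBFS ≤ -24 dBFS, so stage 2 doesn't engage; make-up brings it to -30 dBFS.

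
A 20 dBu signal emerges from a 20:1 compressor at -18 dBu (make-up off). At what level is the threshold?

Let T be the threshold. Output overshoot = (input overshoot)/R, so -18 − T = (20 − T)/20.
20·(-18 − T) = 20 − T → 19·T = -360 − 20 = -380.
T = -380/19 = -20 dBu.

-20 dBu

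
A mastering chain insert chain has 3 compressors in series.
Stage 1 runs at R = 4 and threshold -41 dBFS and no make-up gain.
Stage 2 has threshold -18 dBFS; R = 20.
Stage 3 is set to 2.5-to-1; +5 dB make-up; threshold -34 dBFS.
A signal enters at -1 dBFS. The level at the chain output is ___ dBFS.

-27.8 dBFS

Stage 1: overshoot 40 dB → 40/4 = 10 dB → -31 dBFS.
Stage 2: -31 dBFS ≤ -18 dBFS, so stage 2 doesn't engage; output -31 dBFS.
Stage 3: -31 dBFS is 3 dB over -34 dBFS; at 2.5:1 that becomes 1.2 dB over, giving -32.8 dBFS; +5 dB make-up → -27.8 dBFS.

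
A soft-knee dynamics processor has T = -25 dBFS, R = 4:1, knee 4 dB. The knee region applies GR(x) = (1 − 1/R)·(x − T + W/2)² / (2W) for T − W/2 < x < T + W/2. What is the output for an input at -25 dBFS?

x − T + W/2 = -25 − (-25) + 2 = 2.
GR = (1 − 1/4) × 2² / 8 = 0.75 × 4 / 8 = 0.375 dB.
Output = -25 − 0.375 = -25.375 dBFS.

-25.375 dBFS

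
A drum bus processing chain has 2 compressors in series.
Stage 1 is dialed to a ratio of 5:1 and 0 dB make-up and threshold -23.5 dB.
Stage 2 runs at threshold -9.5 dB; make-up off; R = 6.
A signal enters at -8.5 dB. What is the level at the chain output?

Stage 1: 15 dB above -23.5 dB, reduced 5:1 to 3 dB above → -20.5 dB.
Stage 2: below threshold (-20.5 ≤ -9.5); passes unchanged; output -20.5 dB.

-20.5 dB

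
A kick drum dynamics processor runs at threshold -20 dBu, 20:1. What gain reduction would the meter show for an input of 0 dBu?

19 dB

The signal is 20 dB above threshold.
A 20:1 ratio leaves 1 dB of that excess.
Gain reduction = 20 − 1 = 19 dB.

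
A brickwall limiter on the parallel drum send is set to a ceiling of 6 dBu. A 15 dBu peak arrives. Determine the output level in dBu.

6 dBu

A brickwall limiter is an ∞:1 compressor: any input above the ceiling is clamped to 6 dBu.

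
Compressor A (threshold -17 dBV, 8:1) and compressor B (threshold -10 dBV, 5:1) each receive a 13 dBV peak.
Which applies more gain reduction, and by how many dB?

A, by 7.85 dB

A: GR = 30 − 30/8 = 26.25 dB.
B: GR = 23 − 23/5 = 18.4 dB.
A applies 7.85 dB more gain reduction.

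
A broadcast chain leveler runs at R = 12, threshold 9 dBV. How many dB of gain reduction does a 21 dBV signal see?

11 dB

21 dBV exceeds the threshold by 12 dB.
A 12:1 ratio leaves 1 dB of that excess.
So the signal is attenuated by 12 − 1 = 11 dB.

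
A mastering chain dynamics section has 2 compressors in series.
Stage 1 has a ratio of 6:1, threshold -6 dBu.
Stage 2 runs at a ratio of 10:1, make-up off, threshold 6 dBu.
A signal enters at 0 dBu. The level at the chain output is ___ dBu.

-5 dBu

Stage 1: 6 dB above -6 dBu, reduced 6:1 to 1 dB above → -5 dBu.
Stage 2: -5 dBu ≤ 6 dBu, so stage 2 doesn't engage; output -5 dBu.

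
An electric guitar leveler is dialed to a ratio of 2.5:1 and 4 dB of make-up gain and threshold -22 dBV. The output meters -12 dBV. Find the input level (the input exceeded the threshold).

Stripping the +4 dB make-up gives -16 dBV at the gain stage.
That's 6 dB above the -22 dBV threshold.
Input overshoot = R × output overshoot = 15 dB → input = -22 + 15 = -7 dBV.

-7 dBV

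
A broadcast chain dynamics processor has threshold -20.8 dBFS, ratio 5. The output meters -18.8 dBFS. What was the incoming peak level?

That's 2 dB above the -20.8 dBFS threshold.
Input overshoot = R × output overshoot = 10 dB → input = -20.8 + 10 = -10.8 dBFS.

-10.8 dBFS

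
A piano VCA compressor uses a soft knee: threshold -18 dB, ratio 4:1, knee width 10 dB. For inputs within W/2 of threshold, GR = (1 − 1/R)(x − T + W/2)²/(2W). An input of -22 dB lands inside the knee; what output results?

-22.0375 dB

x − T + W/2 = -22 − (-18) + 5 = 1.
GR = (1 − 1/4) × 1² / 20 = 0.75 × 1 / 20 = 0.0375 dB.
Output = -22 − 0.0375 = -22.0375 dB.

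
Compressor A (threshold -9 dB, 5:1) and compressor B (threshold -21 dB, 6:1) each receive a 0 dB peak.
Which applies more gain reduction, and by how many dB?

A: 9 dB over, compressed to 1.8 dB over, so 7.2 dB of GR.
B: 21 dB over, compressed to 3.5 dB over, so 17.5 dB of GR.
B reduces 10.3 dB more.

B, by 10.3 dB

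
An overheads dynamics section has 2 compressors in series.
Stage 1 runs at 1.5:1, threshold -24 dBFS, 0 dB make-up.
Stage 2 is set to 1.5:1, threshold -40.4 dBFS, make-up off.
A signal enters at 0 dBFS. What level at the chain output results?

Stage 1: 24 dB above -24 dBFS, reduced 1.5:1 to 16 dB above → -8 dBFS.
Stage 2: overshoot 32.4 dB → 32.4/1.5 = 21.6 dB → -18.8 dBFS.

-18.8 dBFS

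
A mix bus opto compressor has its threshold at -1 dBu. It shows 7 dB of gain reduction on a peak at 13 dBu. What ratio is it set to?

Input overshoot = 13 − (-1) = 14 dB.
Output overshoot = 14 − 7 = 7 dB.
Ratio = input overshoot / output overshoot = 14 / 7 = 2.

2:1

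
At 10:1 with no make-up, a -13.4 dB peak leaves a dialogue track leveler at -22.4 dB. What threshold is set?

-23.4 dB

Let T be the threshold. Output overshoot = (input overshoot)/R, so -22.4 − T = (-13.4 − T)/10.
10·(-22.4 − T) = -13.4 − T → 9·T = -224 − (-13.4) = -210.6.
T = -210.6/9 = -23.4 dB.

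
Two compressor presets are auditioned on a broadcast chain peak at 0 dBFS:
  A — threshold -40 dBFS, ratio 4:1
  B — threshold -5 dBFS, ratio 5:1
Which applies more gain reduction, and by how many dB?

A: 40 dB over, compressed to 10 dB over, so 30 dB of GR.
B: 5 dB over, compressed to 1 dB over, so 4 dB of GR.
A reduces 26 dB more.

A, by 26 dB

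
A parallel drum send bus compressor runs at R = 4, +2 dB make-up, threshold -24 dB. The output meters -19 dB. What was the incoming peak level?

-12 dB

Before make-up, the level was -19 − 2 = -21 dB.
That's 3 dB above the -24 dB threshold.
Before 4:1 compression the overshoot was 3 × 4 = 12 dB, so input = -24 + 12 = -12 dB.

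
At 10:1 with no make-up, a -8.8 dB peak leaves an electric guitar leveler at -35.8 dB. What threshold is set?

-38.8 dB

Let T be the threshold. Output overshoot = (input overshoot)/R, so -35.8 − T = (-8.8 − T)/10.
10·(-35.8 − T) = -8.8 − T → 9·T = -358 − (-8.8) = -349.2.
T = -349.2/9 = -38.8 dB.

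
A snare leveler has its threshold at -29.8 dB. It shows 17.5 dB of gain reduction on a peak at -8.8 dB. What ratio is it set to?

6:1

Input overshoot = -8.8 − (-29.8) = 21 dB.
Output overshoot = 21 − 17.5 = 3.5 dB.
Ratio = input overshoot / output overshoot = 21 / 3.5 = 6.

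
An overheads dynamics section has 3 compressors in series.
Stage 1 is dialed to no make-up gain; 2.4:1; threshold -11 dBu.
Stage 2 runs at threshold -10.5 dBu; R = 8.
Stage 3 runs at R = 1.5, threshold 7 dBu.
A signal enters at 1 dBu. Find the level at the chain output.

-9.9375 dBu

Stage 1: overshoot 12 dB → 12/2.4 = 5 dB → -6 dBu.
Stage 2: overshoot 4.5 dB → 4.5/8 = 0.5625 dB → -9.9375 dBu.
Stage 3: below threshold (-9.9375 ≤ 7); passes unchanged; output -9.9375 dBu.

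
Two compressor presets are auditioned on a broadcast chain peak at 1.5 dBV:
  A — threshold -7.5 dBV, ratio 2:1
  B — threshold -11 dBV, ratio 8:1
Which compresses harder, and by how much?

B, by 6.4375 dB

A: 9 dB over, compressed to 4.5 dB over, so 4.5 dB of GR.
B: 12.5 dB over, compressed to 1.5625 dB over, so 10.9375 dB of GR.
B reduces 6.4375 dB more.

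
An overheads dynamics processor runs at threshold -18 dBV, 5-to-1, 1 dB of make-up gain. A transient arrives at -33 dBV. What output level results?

-32 dBV

-33 dBV is 15 dB below the -18 dBV threshold, so no gain reduction is applied.
Make-up gain adds 1 dB: -33 + 1 = -32 dBV.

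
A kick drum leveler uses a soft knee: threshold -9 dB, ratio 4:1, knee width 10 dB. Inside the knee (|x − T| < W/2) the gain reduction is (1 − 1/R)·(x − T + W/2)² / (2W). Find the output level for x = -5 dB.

-8.0375 dB

x − T + W/2 = -5 − (-9) + 5 = 9.
GR = (1 − 1/4) × 9² / 20 = 0.75 × 81 / 20 = 3.0375 dB.
Output = -5 − 3.0375 = -8.0375 dB.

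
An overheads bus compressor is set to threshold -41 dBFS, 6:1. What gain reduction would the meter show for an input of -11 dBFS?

25 dB

-11 dBFS exceeds the threshold by 30 dB.
After 6:1 compression the overshoot becomes 30/6 = 5 dB.
Gain reduction = 30 − 5 = 25 dB.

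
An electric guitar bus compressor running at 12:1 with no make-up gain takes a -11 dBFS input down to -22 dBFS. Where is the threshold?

-23 dBFS

Input is 12 dB above T (since output overshoot × R = input overshoot: (-22 − T)·12 = -11 − T gives T = -23 dBFS).
Check: -23 + (-11 − (-23))/12 = -23 + 1 = -22 dBFS. ✓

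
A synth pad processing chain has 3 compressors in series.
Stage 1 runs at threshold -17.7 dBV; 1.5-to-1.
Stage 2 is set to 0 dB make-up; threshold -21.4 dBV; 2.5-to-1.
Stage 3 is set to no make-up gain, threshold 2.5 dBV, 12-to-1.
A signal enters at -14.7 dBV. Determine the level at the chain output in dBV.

Stage 1: 3 dB above -17.7 dBV, reduced 1.5:1 to 2 dB above → -15.7 dBV.
Stage 2: overshoot 5.7 dB → 5.7/2.5 = 2.28 dB → -19.12 dBV.
Stage 3: below threshold (-19.12 ≤ 2.5); passes unchanged; output -19.12 dBV.

-19.12 dBV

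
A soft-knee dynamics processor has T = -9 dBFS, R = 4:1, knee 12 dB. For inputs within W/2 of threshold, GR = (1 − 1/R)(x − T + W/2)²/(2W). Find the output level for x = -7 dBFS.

x − T + W/2 = -7 − (-9) + 6 = 8.
GR = (1 − 1/4) × 8² / 24 = 0.75 × 64 / 24 = 2 dB.
Output = -7 − 2 = -9 dBFS.

-9 dBFS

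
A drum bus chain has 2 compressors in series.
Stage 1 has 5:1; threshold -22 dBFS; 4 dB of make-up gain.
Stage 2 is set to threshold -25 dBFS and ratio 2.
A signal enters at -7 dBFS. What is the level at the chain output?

-20 dBFS

Stage 1: overshoot 15 dB → 15/5 = 3 dB → -19 dBFS; +4 dB make-up → -15 dBFS.
Stage 2: -15 dBFS is 10 dB over -25 dBFS; at 2:1 that becomes 5 dB over, giving -20 dBFS.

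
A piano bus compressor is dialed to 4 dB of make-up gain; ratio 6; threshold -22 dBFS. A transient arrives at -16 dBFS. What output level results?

-17 dBFS

Overshoot: -16 − (-22) = 6 dB.
At 6:1 the overshoot is divided by 6, leaving 1 dB above threshold.
That puts the output at -21 dBFS; make-up adds 4 dB, giving -17 dBFS.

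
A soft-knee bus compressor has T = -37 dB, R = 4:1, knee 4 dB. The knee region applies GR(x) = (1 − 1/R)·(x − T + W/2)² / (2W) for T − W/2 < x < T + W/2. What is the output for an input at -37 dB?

-37.375 dB

x − T + W/2 = -37 − (-37) + 2 = 2.
GR = (1 − 1/4) × 2² / 8 = 0.75 × 4 / 8 = 0.375 dB.
Output = -37 − 0.375 = -37.375 dB.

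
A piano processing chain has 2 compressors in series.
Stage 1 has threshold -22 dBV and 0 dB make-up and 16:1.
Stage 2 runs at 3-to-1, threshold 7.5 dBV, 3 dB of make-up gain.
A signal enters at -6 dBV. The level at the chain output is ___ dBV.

-18 dBV

Stage 1: -6 dBV is 16 dB over -22 dBV; at 16:1 that becomes 1 dB over, giving -21 dBV.
Stage 2: below threshold (-21 ≤ 7.5); passes unchanged; make-up brings it to -18 dBV.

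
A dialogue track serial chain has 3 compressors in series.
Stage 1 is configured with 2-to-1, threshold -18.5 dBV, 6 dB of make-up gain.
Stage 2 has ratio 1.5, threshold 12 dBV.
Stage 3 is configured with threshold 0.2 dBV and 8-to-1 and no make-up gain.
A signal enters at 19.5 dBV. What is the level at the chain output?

Stage 1: overshoot 38 dB → 38/2 = 19 dB → 0.5 dBV; +6 dB make-up → 6.5 dBV.
Stage 2: 6.5 dBV ≤ 12 dBV, so stage 2 doesn't engage; output 6.5 dBV.
Stage 3: 6.3 dB above 0.2 dBV, reduced 8:1 to 0.7875 dB above → 0.9875 dBV.

0.9875 dBV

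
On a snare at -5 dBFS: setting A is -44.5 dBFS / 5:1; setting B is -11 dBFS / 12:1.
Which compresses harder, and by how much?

A, by 26.1 dB

A: GR = 39.5 − 39.5/5 = 31.6 dB.
B: GR = 6 − 6/12 = 5.5 dB.
Difference: 26.1 dB in favour of A.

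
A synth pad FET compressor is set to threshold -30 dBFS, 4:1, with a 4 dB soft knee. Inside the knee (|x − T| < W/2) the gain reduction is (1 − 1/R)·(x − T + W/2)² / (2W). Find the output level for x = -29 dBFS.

x − T + W/2 = -29 − (-30) + 2 = 3.
GR = (1 − 1/4) × 3² / 8 = 0.75 × 9 / 8 = 0.84375 dB.
Output = -29 − 0.84375 = -29.84375 dBFS.

-29.84375 dBFS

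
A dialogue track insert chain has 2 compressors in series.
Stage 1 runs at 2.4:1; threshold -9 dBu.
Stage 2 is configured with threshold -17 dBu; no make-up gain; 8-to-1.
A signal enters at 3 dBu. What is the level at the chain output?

Stage 1: 3 dBu is 12 dB over -9 dBu; at 2.4:1 that becomes 5 dB over, giving -4 dBu.
Stage 2: 13 dB above -17 dBu, reduced 8:1 to 1.625 dB above → -15.375 dBu.

-15.375 dBu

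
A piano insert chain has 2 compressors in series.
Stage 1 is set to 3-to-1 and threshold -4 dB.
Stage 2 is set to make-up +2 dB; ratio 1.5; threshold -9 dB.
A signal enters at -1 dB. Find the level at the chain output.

-3 dB

Stage 1: -1 dB is 3 dB over -4 dB; at 3:1 that becomes 1 dB over, giving -3 dB.
Stage 2: -3 dB is 6 dB over -9 dB; at 1.5:1 that becomes 4 dB over, giving -5 dB; +2 dB make-up → -3 dB.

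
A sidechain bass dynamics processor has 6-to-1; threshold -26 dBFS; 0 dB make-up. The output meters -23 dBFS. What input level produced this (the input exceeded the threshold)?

-8 dBFS

The compressed level sits -23 − (-26) = 3 dB over threshold.
Input overshoot = R × output overshoot = 18 dB → input = -26 + 18 = -8 dBFS.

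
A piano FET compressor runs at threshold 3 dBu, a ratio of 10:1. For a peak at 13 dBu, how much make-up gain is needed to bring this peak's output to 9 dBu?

5 dB

Overshoot 10 dB → 10/10 = 1 dB after compression, so the compressed level is 3 + 1 = 4 dBu.
Make-up = target − compressed = 9 − 4 = 5 dB.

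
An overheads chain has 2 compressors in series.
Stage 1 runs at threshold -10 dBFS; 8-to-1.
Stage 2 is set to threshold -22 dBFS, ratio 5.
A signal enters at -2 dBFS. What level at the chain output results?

-19.4 dBFS

Stage 1: 8 dB above -10 dBFS, reduced 8:1 to 1 dB above → -9 dBFS.
Stage 2: 13 dB above -22 dBFS, reduced 5:1 to 2.6 dB above → -19.4 dBFS.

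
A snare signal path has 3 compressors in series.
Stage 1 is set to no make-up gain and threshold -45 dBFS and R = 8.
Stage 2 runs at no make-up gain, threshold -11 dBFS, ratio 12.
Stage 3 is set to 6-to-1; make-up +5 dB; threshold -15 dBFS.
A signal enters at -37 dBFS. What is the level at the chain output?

-39 dBFS

Stage 1: overshoot 8 dB → 8/8 = 1 dB → -44 dBFS.
Stage 2: -44 dBFS ≤ -11 dBFS, so stage 2 doesn't engage; output -44 dBFS.
Stage 3: below threshold (-44 ≤ -15); passes unchanged; make-up brings it to -39 dBFS.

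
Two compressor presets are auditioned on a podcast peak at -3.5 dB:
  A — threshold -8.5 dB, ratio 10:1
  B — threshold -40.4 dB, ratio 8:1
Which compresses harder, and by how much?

A: 5 dB over, compressed to 0.5 dB over, so 4.5 dB of GR.
B: 36.9 dB over, compressed to 4.6125 dB over, so 32.2875 dB of GR.
B reduces 27.7875 dB more.

B, by 27.7875 dB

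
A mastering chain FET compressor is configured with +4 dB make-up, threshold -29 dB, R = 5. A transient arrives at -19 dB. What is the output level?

Overshoot: -19 − (-29) = 10 dB.
At 5:1 the overshoot is divided by 5, leaving 2 dB above threshold.
So the level is -29 + 2 = -27 dB; make-up adds 4 dB, giving -23 dB.

-23 dB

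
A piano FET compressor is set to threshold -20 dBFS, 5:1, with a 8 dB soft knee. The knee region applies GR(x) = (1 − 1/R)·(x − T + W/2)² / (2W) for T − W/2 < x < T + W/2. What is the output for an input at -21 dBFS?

x − T + W/2 = -21 − (-20) + 4 = 3.
GR = (1 − 1/5) × 3² / 16 = 0.8 × 9 / 16 = 0.45 dB.
Output = -21 − 0.45 = -21.45 dBFS.

-21.45 dBFS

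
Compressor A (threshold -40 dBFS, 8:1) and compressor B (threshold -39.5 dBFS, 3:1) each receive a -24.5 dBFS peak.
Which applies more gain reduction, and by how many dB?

A, by 3.5625 dB

A: overshoot 15.5 dB → output overshoot 1.9375 dB → GR 13.5625 dB.
B: overshoot 15 dB → output overshoot 5 dB → GR 10 dB.
Difference: 3.5625 dB in favour of A.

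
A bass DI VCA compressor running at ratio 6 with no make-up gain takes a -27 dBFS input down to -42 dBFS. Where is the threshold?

-45 dBFS

Let T be the threshold. Output overshoot = (input overshoot)/R, so -42 − T = (-27 − T)/6.
6·(-42 − T) = -27 − T → 5·T = -252 − (-27) = -225.
T = -225/5 = -45 dBFS.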